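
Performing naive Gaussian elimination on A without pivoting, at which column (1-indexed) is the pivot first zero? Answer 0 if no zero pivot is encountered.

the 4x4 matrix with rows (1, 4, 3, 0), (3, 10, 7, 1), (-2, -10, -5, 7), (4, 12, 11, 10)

first zero-pivot column = 0

Naive forward elimination:
R2 <- R2 - (3)*R1:  [  0  -2  -2   1 ]
R3 <- R3 - (-2)*R1:  [  0  -2   1   7 ]
R4 <- R4 - (4)*R1:  [  0  -4  -1  10 ]
R3 <- R3 - (1)*R2:  [ 0  0  3  6 ]
R4 <- R4 - (2)*R2:  [ 0  0  3  8 ]
R4 <- R4 - (1)*R3:  [ 0  0  0  2 ]
All pivots nonzero; naive elimination completes without hitting a zero pivot.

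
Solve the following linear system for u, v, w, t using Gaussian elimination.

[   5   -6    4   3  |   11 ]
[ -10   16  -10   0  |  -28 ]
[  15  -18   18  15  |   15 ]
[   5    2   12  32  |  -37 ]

Forward elimination on [A|b]:
R2 <- R2 - (-2)*R1:  [  0   4  -2   6  -6 ]
R3 <- R3 - (3)*R1:  [   0    0    6    6  -18 ]
R4 <- R4 - (1)*R1:  [   0    8    8   29  -48 ]
R4 <- R4 - (2)*R2:  [   0    0   12   17  -36 ]
R4 <- R4 - (2)*R3:  [ 0  0  0  5  0 ]
Row echelon form:
[ 5  -6   4  3  |   11 ]
[ 0   4  -2  6  |   -6 ]
[ 0   0   6  6  |  -18 ]
[ 0   0   0  5  |    0 ]
Back-substitution:
t = (0) / 5 = 0
w = (-18 - (6)*(0)) / 6 = -3
v = (-6 - (-2)*(-3) - (6)*(0)) / 4 = -3
u = (11 - (-6)*(-3) - (4)*(-3) - (3)*(0)) / 5 = 1

(1, -3, -3, 0)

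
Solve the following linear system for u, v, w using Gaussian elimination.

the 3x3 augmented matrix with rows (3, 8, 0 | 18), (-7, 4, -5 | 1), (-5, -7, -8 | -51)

(-2, 3, 5)

Forward elimination on [A|b]:
R2 <- R2 - (-7/3)*R1:  [    0  68/3    -5    43 ]
R3 <- R3 - (-5/3)*R1:  [    0  19/3    -8   -21 ]
R3 <- R3 - (19/68)*R2:  [        0         0   -449/68  -2245/68 ]
Row echelon form:
[ 3     8        0  |        18 ]
[ 0  68/3       -5  |        43 ]
[ 0     0  -449/68  |  -2245/68 ]
Back-substitution:
w = (-2245/68) / (-449/68) = 5
v = (43 - (-5)*(5)) / (68/3) = 3
u = (18 - (8)*(3)) / 3 = -2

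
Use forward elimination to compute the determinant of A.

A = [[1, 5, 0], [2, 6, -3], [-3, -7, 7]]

det(A) = -4

Forward elimination:
R2 <- R2 - (2)*R1:  [  0  -4  -3 ]
R3 <- R3 - (-3)*R1:  [ 0  8  7 ]
R3 <- R3 - (-2)*R2:  [ 0  0  1 ]
Upper-triangular form:
[ 1   5   0 ]
[ 0  -4  -3 ]
[ 0   0   1 ]
det(A) = (-1)^0 * (1) * (-4) * (1) = -4  (0 row swaps -> sign +1)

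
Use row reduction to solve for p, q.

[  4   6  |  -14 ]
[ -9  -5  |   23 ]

Forward elimination on [A|b]:
R2 <- R2 - (-9/4)*R1:  [     0   17/2  -17/2 ]
Row echelon form:
[ 4     6  |    -14 ]
[ 0  17/2  |  -17/2 ]
Back-substitution:
q = (-17/2) / (17/2) = -1
p = (-14 - (6)*(-1)) / 4 = -2

(-2, -1)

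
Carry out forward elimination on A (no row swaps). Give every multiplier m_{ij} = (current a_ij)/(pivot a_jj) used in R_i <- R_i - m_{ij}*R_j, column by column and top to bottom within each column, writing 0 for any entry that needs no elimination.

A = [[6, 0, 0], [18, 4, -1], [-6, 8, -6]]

Forward elimination:
R2 <- R2 - (3)*R1:  [  0   4  -1 ]
R3 <- R3 - (-1)*R1:  [  0   8  -6 ]
R3 <- R3 - (2)*R2:  [  0   0  -4 ]
Multipliers (in order of application): m_{21} = 3, m_{31} = -1, m_{32} = 2

multipliers: 3, -1, 2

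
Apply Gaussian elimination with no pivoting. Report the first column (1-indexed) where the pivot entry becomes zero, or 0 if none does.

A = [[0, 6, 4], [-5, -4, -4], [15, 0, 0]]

first zero-pivot column = 1

Naive forward elimination:
Pivot entry (1,1) is zero but row 2 has -5 in column 1 -> naive elimination stops; a row interchange (e.g. R1 <-> R2) would be required here.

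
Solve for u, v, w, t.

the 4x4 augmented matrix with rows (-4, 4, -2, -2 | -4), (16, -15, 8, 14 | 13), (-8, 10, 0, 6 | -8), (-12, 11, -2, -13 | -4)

(4, 3, 1, -1)

Forward elimination on [A|b]:
R2 <- R2 - (-4)*R1:  [  0   1   0   6  -3 ]
R3 <- R3 - (2)*R1:  [  0   2   4  10   0 ]
R4 <- R4 - (3)*R1:  [  0  -1   4  -7   8 ]
R3 <- R3 - (2)*R2:  [  0   0   4  -2   6 ]
R4 <- R4 - (-1)*R2:  [  0   0   4  -1   5 ]
R4 <- R4 - (1)*R3:  [  0   0   0   1  -1 ]
Row echelon form:
[ -4  4  -2  -2  |  -4 ]
[  0  1   0   6  |  -3 ]
[  0  0   4  -2  |   6 ]
[  0  0   0   1  |  -1 ]
Back-substitution:
t = (-1) / 1 = -1
w = (6 - (-2)*(-1)) / 4 = 1
v = (-3 - (6)*(-1)) / 1 = 3
u = (-4 - (4)*(3) - (-2)*(1) - (-2)*(-1)) / -4 = 4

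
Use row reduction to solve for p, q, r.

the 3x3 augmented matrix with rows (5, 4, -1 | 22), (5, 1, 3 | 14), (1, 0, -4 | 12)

Forward elimination on [A|b]:
R2 <- R2 - (1)*R1:  [  0  -3   4  -8 ]
R3 <- R3 - (1/5)*R1:  [     0   -4/5  -19/5   38/5 ]
R3 <- R3 - (4/15)*R2:  [      0       0  -73/15  146/15 ]
Row echelon form:
[ 5   4      -1  |      22 ]
[ 0  -3       4  |      -8 ]
[ 0   0  -73/15  |  146/15 ]
Back-substitution:
r = (146/15) / (-73/15) = -2
q = (-8 - (4)*(-2)) / -3 = 0
p = (22 - (4)*(0) - (-1)*(-2)) / 5 = 4

(4, 0, -2)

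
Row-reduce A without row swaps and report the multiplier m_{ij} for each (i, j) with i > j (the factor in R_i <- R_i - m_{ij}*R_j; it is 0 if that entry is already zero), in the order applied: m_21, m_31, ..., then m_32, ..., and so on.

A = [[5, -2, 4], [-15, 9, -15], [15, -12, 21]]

Forward elimination:
R2 <- R2 - (-3)*R1:  [  0   3  -3 ]
R3 <- R3 - (3)*R1:  [  0  -6   9 ]
R3 <- R3 - (-2)*R2:  [ 0  0  3 ]
Multipliers (in order of application): m_{21} = -3, m_{31} = 3, m_{32} = -2

multipliers: -3, 3, -2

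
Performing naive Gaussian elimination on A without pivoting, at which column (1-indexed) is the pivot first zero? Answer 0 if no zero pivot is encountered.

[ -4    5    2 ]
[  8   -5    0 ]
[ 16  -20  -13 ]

first zero-pivot column = 0

Naive forward elimination:
R2 <- R2 - (-2)*R1:  [ 0  5  4 ]
R3 <- R3 - (-4)*R1:  [  0   0  -5 ]
All pivots nonzero; naive elimination completes without hitting a zero pivot.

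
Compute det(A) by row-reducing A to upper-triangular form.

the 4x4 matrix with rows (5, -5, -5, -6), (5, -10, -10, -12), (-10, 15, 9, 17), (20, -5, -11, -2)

Forward elimination:
R2 <- R2 - (1)*R1:  [  0  -5  -5  -6 ]
R3 <- R3 - (-2)*R1:  [  0   5  -1   5 ]
R4 <- R4 - (4)*R1:  [  0  15   9  22 ]
R3 <- R3 - (-1)*R2:  [  0   0  -6  -1 ]
R4 <- R4 - (-3)*R2:  [  0   0  -6   4 ]
R4 <- R4 - (1)*R3:  [ 0  0  0  5 ]
Upper-triangular form:
[ 5  -5  -5  -6 ]
[ 0  -5  -5  -6 ]
[ 0   0  -6  -1 ]
[ 0   0   0   5 ]
det(A) = (-1)^0 * (5) * (-5) * (-6) * (5) = 750  (0 row swaps -> sign +1)

det(A) = 750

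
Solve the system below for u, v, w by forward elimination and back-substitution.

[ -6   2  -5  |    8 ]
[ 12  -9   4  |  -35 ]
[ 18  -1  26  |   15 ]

(-5, -1, 4)

Forward elimination on [A|b]:
R2 <- R2 - (-2)*R1:  [   0   -5   -6  -19 ]
R3 <- R3 - (-3)*R1:  [  0   5  11  39 ]
R3 <- R3 - (-1)*R2:  [  0   0   5  20 ]
Row echelon form:
[ -6   2  -5  |    8 ]
[  0  -5  -6  |  -19 ]
[  0   0   5  |   20 ]
Back-substitution:
w = (20) / 5 = 4
v = (-19 - (-6)*(4)) / -5 = -1
u = (8 - (2)*(-1) - (-5)*(4)) / -6 = -5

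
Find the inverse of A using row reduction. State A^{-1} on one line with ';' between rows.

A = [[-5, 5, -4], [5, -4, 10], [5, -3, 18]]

Gauss-Jordan on [A | I]:
R1 <- (1/-5)*R1:  [    1    -1   4/5  |  -1/5     0     0 ]
R2 <- R2 - (5)*R1:  [ 0  1  6  |  1  1  0 ]
R3 <- R3 - (5)*R1:  [  0   2  14  |   1   0   1 ]
R1 <- R1 - (-1)*R2:  [    1     0  34/5  |   4/5     1     0 ]
R3 <- R3 - (2)*R2:  [  0   0   2  |  -1  -2   1 ]
R3 <- (1/2)*R3:  [    0     0     1  |  -1/2    -1   1/2 ]
R1 <- R1 - (34/5)*R3:  [     1      0      0  |   21/5   39/5  -17/5 ]
R2 <- R2 - (6)*R3:  [  0   1   0  |   4   7  -3 ]
Right block of [I | A^{-1}] is the inverse:
[ 21/5  39/5  -17/5 ]
[    4     7     -3 ]
[ -1/2    -1    1/2 ]

inverse = [21/5 39/5 -17/5; 4 7 -3; -1/2 -1 1/2]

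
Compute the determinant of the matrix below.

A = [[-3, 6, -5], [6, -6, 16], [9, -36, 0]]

det(A) = -54

Forward elimination:
R2 <- R2 - (-2)*R1:  [ 0  6  6 ]
R3 <- R3 - (-3)*R1:  [   0  -18  -15 ]
R3 <- R3 - (-3)*R2:  [ 0  0  3 ]
Upper-triangular form:
[ -3  6  -5 ]
[  0  6   6 ]
[  0  0   3 ]
det(A) = (-1)^0 * (-3) * (6) * (3) = -54  (0 row swaps -> sign +1)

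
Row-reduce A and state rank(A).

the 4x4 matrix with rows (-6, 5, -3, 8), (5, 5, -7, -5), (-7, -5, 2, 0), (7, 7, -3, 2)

rank(A) = 4

Row reduction:
R2 <- R2 - (-5/6)*R1:  [     0   55/6  -19/2    5/3 ]
R3 <- R3 - (7/6)*R1:  [     0  -65/6   11/2  -28/3 ]
R4 <- R4 - (-7/6)*R1:  [     0   77/6  -13/2   34/3 ]
R3 <- R3 - (-13/11)*R2:  [      0       0  -63/11  -81/11 ]
R4 <- R4 - (7/5)*R2:  [    0     0  34/5     9 ]
R4 <- R4 - (-374/315)*R3:  [    0     0     0  9/35 ]
Row echelon form:
[ -6     5      -3       8 ]
[  0  55/6   -19/2     5/3 ]
[  0     0  -63/11  -81/11 ]
[  0     0       0    9/35 ]
Nonzero rows / pivot columns: 4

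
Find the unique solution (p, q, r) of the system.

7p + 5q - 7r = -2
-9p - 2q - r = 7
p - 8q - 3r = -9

Forward elimination on [A|b]:
R2 <- R2 - (-9/7)*R1:  [    0  31/7   -10  31/7 ]
R3 <- R3 - (1/7)*R1:  [     0  -61/7     -2  -61/7 ]
R3 <- R3 - (-61/31)*R2:  [       0        0  -672/31        0 ]
Row echelon form:
[ 7     5       -7  |    -2 ]
[ 0  31/7      -10  |  31/7 ]
[ 0     0  -672/31  |     0 ]
Back-substitution:
r = (0) / (-672/31) = 0
q = (31/7 - (-10)*(0)) / (31/7) = 1
p = (-2 - (5)*(1) - (-7)*(0)) / 7 = -1

(-1, 1, 0)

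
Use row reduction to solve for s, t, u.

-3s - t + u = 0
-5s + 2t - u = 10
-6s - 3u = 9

(-1, 2, -1)

Forward elimination on [A|b]:
R2 <- R2 - (5/3)*R1:  [    0  11/3  -8/3    10 ]
R3 <- R3 - (2)*R1:  [  0   2  -5   9 ]
R3 <- R3 - (6/11)*R2:  [      0       0  -39/11   39/11 ]
Row echelon form:
[ -3    -1       1  |      0 ]
[  0  11/3    -8/3  |     10 ]
[  0     0  -39/11  |  39/11 ]
Back-substitution:
u = (39/11) / (-39/11) = -1
t = (10 - (-8/3)*(-1)) / (11/3) = 2
s = (0 - (-1)*(2) - (1)*(-1)) / -3 = -1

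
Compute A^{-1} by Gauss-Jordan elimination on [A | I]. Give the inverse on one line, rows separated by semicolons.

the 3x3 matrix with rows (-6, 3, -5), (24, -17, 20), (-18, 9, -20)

inverse = [-16/15 -1/10 1/6; -4/5 -1/5 0; 3/5 0 -1/5]

Gauss-Jordan on [A | I]:
R1 <- (1/-6)*R1:  [    1  -1/2   5/6  |  -1/6     0     0 ]
R2 <- R2 - (24)*R1:  [  0  -5   0  |   4   1   0 ]
R3 <- R3 - (-18)*R1:  [  0   0  -5  |  -3   0   1 ]
R2 <- (1/-5)*R2:  [    0     1     0  |  -4/5  -1/5     0 ]
R1 <- R1 - (-1/2)*R2:  [      1       0     5/6  |  -17/30   -1/10       0 ]
R3 <- (1/-5)*R3:  [    0     0     1  |   3/5     0  -1/5 ]
R1 <- R1 - (5/6)*R3:  [      1       0       0  |  -16/15   -1/10     1/6 ]
Right block of [I | A^{-1}] is the inverse:
[ -16/15  -1/10   1/6 ]
[   -4/5   -1/5     0 ]
[    3/5      0  -1/5 ]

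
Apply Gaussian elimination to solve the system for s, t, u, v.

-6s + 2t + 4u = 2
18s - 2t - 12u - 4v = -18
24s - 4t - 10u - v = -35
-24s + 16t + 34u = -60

Forward elimination on [A|b]:
R2 <- R2 - (-3)*R1:  [   0    4    0   -4  -12 ]
R3 <- R3 - (-4)*R1:  [   0    4    6   -1  -27 ]
R4 <- R4 - (4)*R1:  [   0    8   18    0  -68 ]
R3 <- R3 - (1)*R2:  [   0    0    6    3  -15 ]
R4 <- R4 - (2)*R2:  [   0    0   18    8  -44 ]
R4 <- R4 - (3)*R3:  [  0   0   0  -1   1 ]
Row echelon form:
[ -6  2  4   0  |    2 ]
[  0  4  0  -4  |  -12 ]
[  0  0  6   3  |  -15 ]
[  0  0  0  -1  |    1 ]
Back-substitution:
v = (1) / -1 = -1
u = (-15 - (3)*(-1)) / 6 = -2
t = (-12 - (-4)*(-1)) / 4 = -4
s = (2 - (2)*(-4) - (4)*(-2)) / -6 = -3

(-3, -4, -2, -1)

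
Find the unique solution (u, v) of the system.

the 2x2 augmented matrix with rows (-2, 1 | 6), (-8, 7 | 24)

Forward elimination on [A|b]:
R2 <- R2 - (4)*R1:  [ 0  3  0 ]
Row echelon form:
[ -2  1  |  6 ]
[  0  3  |  0 ]
Back-substitution:
v = (0) / 3 = 0
u = (6 - (1)*(0)) / -2 = -3

(-3, 0)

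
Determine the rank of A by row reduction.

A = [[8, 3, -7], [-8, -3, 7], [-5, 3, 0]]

Row reduction:
R2 <- R2 - (-1)*R1:  [ 0  0  0 ]
R3 <- R3 - (-5/8)*R1:  [     0   39/8  -35/8 ]
R2 <-> R3   (pivot in column 2 was zero)
[ 8     3     -7 ]
[ 0  39/8  -35/8 ]
[ 0     0      0 ]
Row echelon form:
[ 8     3     -7 ]
[ 0  39/8  -35/8 ]
[ 0     0      0 ]
Nonzero rows / pivot columns: 2

rank(A) = 2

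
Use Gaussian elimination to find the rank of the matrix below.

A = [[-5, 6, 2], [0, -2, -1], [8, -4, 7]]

Row reduction:
R3 <- R3 - (-8/5)*R1:  [    0  28/5  51/5 ]
R3 <- R3 - (-14/5)*R2:  [    0     0  37/5 ]
Row echelon form:
[ -5   6     2 ]
[  0  -2    -1 ]
[  0   0  37/5 ]
Nonzero rows / pivot columns: 3

rank(A) = 3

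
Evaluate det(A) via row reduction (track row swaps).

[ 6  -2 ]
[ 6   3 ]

det(A) = 30

Forward elimination:
R2 <- R2 - (1)*R1:  [ 0  5 ]
Upper-triangular form:
[ 6  -2 ]
[ 0   5 ]
det(A) = (-1)^0 * (6) * (5) = 30  (0 row swaps -> sign +1)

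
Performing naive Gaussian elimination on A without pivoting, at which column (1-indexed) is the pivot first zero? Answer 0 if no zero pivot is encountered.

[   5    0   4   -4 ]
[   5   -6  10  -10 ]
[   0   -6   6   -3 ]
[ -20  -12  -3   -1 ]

Naive forward elimination:
R2 <- R2 - (1)*R1:  [  0  -6   6  -6 ]
R4 <- R4 - (-4)*R1:  [   0  -12   13  -17 ]
R3 <- R3 - (1)*R2:  [ 0  0  0  3 ]
R4 <- R4 - (2)*R2:  [  0   0   1  -5 ]
Matrix at this point:
[ 5   0  4  -4 ]
[ 0  -6  6  -6 ]
[ 0   0  0   3 ]
[ 0   0  1  -5 ]
Pivot entry (3,3) is zero but row 4 has 1 in column 3 -> naive elimination stops; a row interchange (e.g. R3 <-> R4) would be required here.

first zero-pivot column = 3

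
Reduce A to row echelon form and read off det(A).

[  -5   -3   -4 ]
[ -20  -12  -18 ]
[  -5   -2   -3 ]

det(A) = -10

Forward elimination:
R2 <- R2 - (4)*R1:  [  0   0  -2 ]
R3 <- R3 - (1)*R1:  [ 0  1  1 ]
R2 <-> R3   (pivot in column 2 was zero)
[ -5  -3  -4 ]
[  0   1   1 ]
[  0   0  -2 ]
Upper-triangular form:
[ -5  -3  -4 ]
[  0   1   1 ]
[  0   0  -2 ]
det(A) = (-1)^1 * (-5) * (1) * (-2) = -10  (1 row swap -> sign -1)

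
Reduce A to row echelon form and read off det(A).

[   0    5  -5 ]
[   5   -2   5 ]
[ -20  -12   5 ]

Forward elimination:
R1 <-> R2   (pivot in column 1 was zero)
[   5   -2   5 ]
[   0    5  -5 ]
[ -20  -12   5 ]
R3 <- R3 - (-4)*R1:  [   0  -20   25 ]
R3 <- R3 - (-4)*R2:  [ 0  0  5 ]
Upper-triangular form:
[ 5  -2   5 ]
[ 0   5  -5 ]
[ 0   0   5 ]
det(A) = (-1)^1 * (5) * (5) * (5) = -125  (1 row swap -> sign -1)

det(A) = -125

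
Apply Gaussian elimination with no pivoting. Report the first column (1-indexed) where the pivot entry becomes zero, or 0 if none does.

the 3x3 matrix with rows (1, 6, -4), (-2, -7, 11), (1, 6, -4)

Naive forward elimination:
R2 <- R2 - (-2)*R1:  [ 0  5  3 ]
R3 <- R3 - (1)*R1:  [ 0  0  0 ]
Matrix at this point:
[ 1  6  -4 ]
[ 0  5   3 ]
[ 0  0   0 ]
Pivot entry (3,3) in the last row is zero and there are no rows below to swap with -> zero pivot in column 3 (A is singular).

first zero-pivot column = 3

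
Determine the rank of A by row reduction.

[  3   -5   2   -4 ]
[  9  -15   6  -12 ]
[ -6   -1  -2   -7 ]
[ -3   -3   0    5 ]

rank(A) = 3

Row reduction:
R2 <- R2 - (3)*R1:  [ 0  0  0  0 ]
R3 <- R3 - (-2)*R1:  [   0  -11    2  -15 ]
R4 <- R4 - (-1)*R1:  [  0  -8   2   1 ]
R2 <-> R3   (pivot in column 2 was zero)
[ 3   -5  2   -4 ]
[ 0  -11  2  -15 ]
[ 0    0  0    0 ]
[ 0   -8  2    1 ]
R4 <- R4 - (8/11)*R2:  [      0       0    6/11  131/11 ]
R3 <-> R4   (pivot in column 3 was zero)
[ 3   -5     2      -4 ]
[ 0  -11     2     -15 ]
[ 0    0  6/11  131/11 ]
[ 0    0     0       0 ]
Row echelon form:
[ 3   -5     2      -4 ]
[ 0  -11     2     -15 ]
[ 0    0  6/11  131/11 ]
[ 0    0     0       0 ]
Nonzero rows / pivot columns: 3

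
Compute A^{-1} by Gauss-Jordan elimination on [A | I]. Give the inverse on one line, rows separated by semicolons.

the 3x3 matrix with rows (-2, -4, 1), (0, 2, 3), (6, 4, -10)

Gauss-Jordan on [A | I]:
R1 <- (1/-2)*R1:  [    1     2  -1/2  |  -1/2     0     0 ]
R3 <- R3 - (6)*R1:  [  0  -8  -7  |   3   0   1 ]
R2 <- (1/2)*R2:  [   0    1  3/2  |    0  1/2    0 ]
R1 <- R1 - (2)*R2:  [    1     0  -7/2  |  -1/2    -1     0 ]
R3 <- R3 - (-8)*R2:  [ 0  0  5  |  3  4  1 ]
R3 <- (1/5)*R3:  [   0    0    1  |  3/5  4/5  1/5 ]
R1 <- R1 - (-7/2)*R3:  [    1     0     0  |   8/5   9/5  7/10 ]
R2 <- R2 - (3/2)*R3:  [     0      1      0  |  -9/10  -7/10  -3/10 ]
Right block of [I | A^{-1}] is the inverse:
[   8/5    9/5   7/10 ]
[ -9/10  -7/10  -3/10 ]
[   3/5    4/5    1/5 ]

inverse = [8/5 9/5 7/10; -9/10 -7/10 -3/10; 3/5 4/5 1/5]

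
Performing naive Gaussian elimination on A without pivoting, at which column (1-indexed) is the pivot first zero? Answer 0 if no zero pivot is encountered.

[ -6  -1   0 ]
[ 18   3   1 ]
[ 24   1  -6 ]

Naive forward elimination:
R2 <- R2 - (-3)*R1:  [ 0  0  1 ]
R3 <- R3 - (-4)*R1:  [  0  -3  -6 ]
Matrix at this point:
[ -6  -1   0 ]
[  0   0   1 ]
[  0  -3  -6 ]
Pivot entry (2,2) is zero but row 3 has -3 in column 2 -> naive elimination stops; a row interchange (e.g. R2 <-> R3) would be required here.

first zero-pivot column = 2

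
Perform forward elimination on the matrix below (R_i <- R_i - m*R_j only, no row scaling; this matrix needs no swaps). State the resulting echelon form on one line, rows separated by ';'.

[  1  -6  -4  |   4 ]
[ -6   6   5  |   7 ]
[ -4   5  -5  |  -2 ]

REF = [1 -6 -4 4; 0 -30 -19 31; 0 0 -269/30 -169/30]

Forward elimination:
R2 <- R2 - (-6)*R1:  [   0  -30  -19   31 ]
R3 <- R3 - (-4)*R1:  [   0  -19  -21   14 ]
R3 <- R3 - (19/30)*R2:  [       0        0  -269/30  -169/30 ]
Row echelon form:
[ 1   -6       -4  |        4 ]
[ 0  -30      -19  |       31 ]
[ 0    0  -269/30  |  -169/30 ]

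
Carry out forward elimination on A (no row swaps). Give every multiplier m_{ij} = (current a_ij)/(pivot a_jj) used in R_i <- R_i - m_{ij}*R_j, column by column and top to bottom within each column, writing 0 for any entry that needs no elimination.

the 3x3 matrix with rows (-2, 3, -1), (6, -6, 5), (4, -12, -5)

multipliers: -3, -2, -2

Forward elimination:
R2 <- R2 - (-3)*R1:  [ 0  3  2 ]
R3 <- R3 - (-2)*R1:  [  0  -6  -7 ]
R3 <- R3 - (-2)*R2:  [  0   0  -3 ]
Multipliers (in order of application): m_{21} = -3, m_{31} = -2, m_{32} = -2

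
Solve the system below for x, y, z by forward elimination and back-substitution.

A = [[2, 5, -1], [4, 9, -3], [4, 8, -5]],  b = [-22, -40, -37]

(2, -5, 1)

Forward elimination on [A|b]:
R2 <- R2 - (2)*R1:  [  0  -1  -1   4 ]
R3 <- R3 - (2)*R1:  [  0  -2  -3   7 ]
R3 <- R3 - (2)*R2:  [  0   0  -1  -1 ]
Row echelon form:
[ 2   5  -1  |  -22 ]
[ 0  -1  -1  |    4 ]
[ 0   0  -1  |   -1 ]
Back-substitution:
z = (-1) / -1 = 1
y = (4 - (-1)*(1)) / -1 = -5
x = (-22 - (5)*(-5) - (-1)*(1)) / 2 = 2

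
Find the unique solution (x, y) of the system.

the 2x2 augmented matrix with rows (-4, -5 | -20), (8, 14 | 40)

Forward elimination on [A|b]:
R2 <- R2 - (-2)*R1:  [ 0  4  0 ]
Row echelon form:
[ -4  -5  |  -20 ]
[  0   4  |    0 ]
Back-substitution:
y = (0) / 4 = 0
x = (-20 - (-5)*(0)) / -4 = 5

(5, 0)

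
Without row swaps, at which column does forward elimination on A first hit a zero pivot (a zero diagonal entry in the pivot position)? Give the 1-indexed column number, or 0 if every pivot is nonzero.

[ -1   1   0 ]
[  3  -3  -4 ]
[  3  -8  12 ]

Naive forward elimination:
R2 <- R2 - (-3)*R1:  [  0   0  -4 ]
R3 <- R3 - (-3)*R1:  [  0  -5  12 ]
Matrix at this point:
[ -1   1   0 ]
[  0   0  -4 ]
[  0  -5  12 ]
Pivot entry (2,2) is zero but row 3 has -5 in column 2 -> naive elimination stops; a row interchange (e.g. R2 <-> R3) would be required here.

first zero-pivot column = 2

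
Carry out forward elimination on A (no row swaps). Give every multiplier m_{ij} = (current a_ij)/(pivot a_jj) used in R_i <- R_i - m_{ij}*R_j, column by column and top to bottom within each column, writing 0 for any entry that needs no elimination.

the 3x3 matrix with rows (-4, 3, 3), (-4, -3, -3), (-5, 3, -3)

Forward elimination:
R2 <- R2 - (1)*R1:  [  0  -6  -6 ]
R3 <- R3 - (5/4)*R1:  [     0   -3/4  -27/4 ]
R3 <- R3 - (1/8)*R2:  [  0   0  -6 ]
Multipliers (in order of application): m_{21} = 1, m_{31} = 5/4, m_{32} = 1/8

multipliers: 1, 5/4, 1/8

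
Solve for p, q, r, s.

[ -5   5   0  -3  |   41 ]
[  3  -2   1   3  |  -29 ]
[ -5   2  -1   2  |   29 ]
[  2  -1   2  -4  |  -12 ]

(-5, 2, -4, -2)

Forward elimination on [A|b]:
R2 <- R2 - (-3/5)*R1:  [     0      1      1    6/5  -22/5 ]
R3 <- R3 - (1)*R1:  [   0   -3   -1    5  -12 ]
R4 <- R4 - (-2/5)*R1:  [     0      1      2  -26/5   22/5 ]
R3 <- R3 - (-3)*R2:  [      0       0       2    43/5  -126/5 ]
R4 <- R4 - (1)*R2:  [     0      0      1  -32/5   44/5 ]
R4 <- R4 - (1/2)*R3:  [       0        0        0  -107/10    107/5 ]
Row echelon form:
[ -5  5  0       -3  |      41 ]
[  0  1  1      6/5  |   -22/5 ]
[  0  0  2     43/5  |  -126/5 ]
[  0  0  0  -107/10  |   107/5 ]
Back-substitution:
s = (107/5) / (-107/10) = -2
r = (-126/5 - (43/5)*(-2)) / 2 = -4
q = (-22/5 - (1)*(-4) - (6/5)*(-2)) / 1 = 2
p = (41 - (5)*(2) - (-3)*(-2)) / -5 = -5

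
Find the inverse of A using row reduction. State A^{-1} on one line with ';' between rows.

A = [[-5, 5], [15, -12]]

Gauss-Jordan on [A | I]:
R1 <- (1/-5)*R1:  [    1    -1  |  -1/5     0 ]
R2 <- R2 - (15)*R1:  [ 0  3  |  3  1 ]
R2 <- (1/3)*R2:  [   0    1  |    1  1/3 ]
R1 <- R1 - (-1)*R2:  [   1    0  |  4/5  1/3 ]
Right block of [I | A^{-1}] is the inverse:
[ 4/5  1/3 ]
[   1  1/3 ]

inverse = [4/5 1/3; 1 1/3]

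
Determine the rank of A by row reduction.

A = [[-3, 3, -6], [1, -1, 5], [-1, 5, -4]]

Row reduction:
R2 <- R2 - (-1/3)*R1:  [ 0  0  3 ]
R3 <- R3 - (1/3)*R1:  [  0   4  -2 ]
R2 <-> R3   (pivot in column 2 was zero)
[ -3  3  -6 ]
[  0  4  -2 ]
[  0  0   3 ]
Row echelon form:
[ -3  3  -6 ]
[  0  4  -2 ]
[  0  0   3 ]
Nonzero rows / pivot columns: 3

rank(A) = 3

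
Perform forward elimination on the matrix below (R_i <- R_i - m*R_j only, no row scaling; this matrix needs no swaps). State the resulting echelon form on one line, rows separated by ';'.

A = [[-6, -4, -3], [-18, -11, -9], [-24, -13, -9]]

REF = [-6 -4 -3; 0 1 0; 0 0 3]

Forward elimination:
R2 <- R2 - (3)*R1:  [ 0  1  0 ]
R3 <- R3 - (4)*R1:  [ 0  3  3 ]
R3 <- R3 - (3)*R2:  [ 0  0  3 ]
Row echelon form:
[ -6  -4  -3 ]
[  0   1   0 ]
[  0   0   3 ]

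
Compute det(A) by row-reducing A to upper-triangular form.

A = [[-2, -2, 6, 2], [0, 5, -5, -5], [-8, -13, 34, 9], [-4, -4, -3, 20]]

Forward elimination:
R3 <- R3 - (4)*R1:  [  0  -5  10   1 ]
R4 <- R4 - (2)*R1:  [   0    0  -15   16 ]
R3 <- R3 - (-1)*R2:  [  0   0   5  -4 ]
R4 <- R4 - (-3)*R3:  [ 0  0  0  4 ]
Upper-triangular form:
[ -2  -2   6   2 ]
[  0   5  -5  -5 ]
[  0   0   5  -4 ]
[  0   0   0   4 ]
det(A) = (-1)^0 * (-2) * (5) * (5) * (4) = -200  (0 row swaps -> sign +1)

det(A) = -200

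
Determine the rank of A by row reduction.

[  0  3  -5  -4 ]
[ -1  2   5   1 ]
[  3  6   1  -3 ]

rank(A) = 3

Row reduction:
R1 <-> R2   (pivot in column 1 was zero)
[ -1  2   5   1 ]
[  0  3  -5  -4 ]
[  3  6   1  -3 ]
R3 <- R3 - (-3)*R1:  [  0  12  16   0 ]
R3 <- R3 - (4)*R2:  [  0   0  36  16 ]
Row echelon form:
[ -1  2   5   1 ]
[  0  3  -5  -4 ]
[  0  0  36  16 ]
Nonzero rows / pivot columns: 3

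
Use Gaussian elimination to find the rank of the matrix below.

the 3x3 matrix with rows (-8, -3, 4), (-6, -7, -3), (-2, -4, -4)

rank(A) = 3

Row reduction:
R2 <- R2 - (3/4)*R1:  [     0  -19/4     -6 ]
R3 <- R3 - (1/4)*R1:  [     0  -13/4     -5 ]
R3 <- R3 - (13/19)*R2:  [      0       0  -17/19 ]
Row echelon form:
[ -8     -3       4 ]
[  0  -19/4      -6 ]
[  0      0  -17/19 ]
Nonzero rows / pivot columns: 3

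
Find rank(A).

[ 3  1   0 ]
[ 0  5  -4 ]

Row reduction:
Row echelon form:
[ 3  1   0 ]
[ 0  5  -4 ]
Nonzero rows / pivot columns: 2

rank(A) = 2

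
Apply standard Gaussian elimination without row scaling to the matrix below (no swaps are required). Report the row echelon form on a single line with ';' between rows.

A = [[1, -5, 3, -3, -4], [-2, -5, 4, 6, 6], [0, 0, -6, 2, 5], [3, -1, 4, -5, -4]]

REF = [1 -5 3 -3 -4; 0 -15 10 0 -2; 0 0 -6 2 5; 0 0 0 49/9 877/90]

Forward elimination:
R2 <- R2 - (-2)*R1:  [   0  -15   10    0   -2 ]
R4 <- R4 - (3)*R1:  [  0  14  -5   4   8 ]
R4 <- R4 - (-14/15)*R2:  [     0      0   13/3      4  92/15 ]
R4 <- R4 - (-13/18)*R3:  [      0       0       0    49/9  877/90 ]
Row echelon form:
[ 1   -5   3    -3      -4 ]
[ 0  -15  10     0      -2 ]
[ 0    0  -6     2       5 ]
[ 0    0   0  49/9  877/90 ]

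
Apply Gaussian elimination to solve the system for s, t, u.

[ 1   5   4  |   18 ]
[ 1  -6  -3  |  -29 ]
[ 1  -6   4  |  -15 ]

(-5, 3, 2)

Forward elimination on [A|b]:
R2 <- R2 - (1)*R1:  [   0  -11   -7  -47 ]
R3 <- R3 - (1)*R1:  [   0  -11    0  -33 ]
R3 <- R3 - (1)*R2:  [  0   0   7  14 ]
Row echelon form:
[ 1    5   4  |   18 ]
[ 0  -11  -7  |  -47 ]
[ 0    0   7  |   14 ]
Back-substitution:
u = (14) / 7 = 2
t = (-47 - (-7)*(2)) / -11 = 3
s = (18 - (5)*(3) - (4)*(2)) / 1 = -5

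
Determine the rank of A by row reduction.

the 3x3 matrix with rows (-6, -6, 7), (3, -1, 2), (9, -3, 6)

Row reduction:
R2 <- R2 - (-1/2)*R1:  [    0    -4  11/2 ]
R3 <- R3 - (-3/2)*R1:  [    0   -12  33/2 ]
R3 <- R3 - (3)*R2:  [ 0  0  0 ]
Row echelon form:
[ -6  -6     7 ]
[  0  -4  11/2 ]
[  0   0     0 ]
Nonzero rows / pivot columns: 2

rank(A) = 2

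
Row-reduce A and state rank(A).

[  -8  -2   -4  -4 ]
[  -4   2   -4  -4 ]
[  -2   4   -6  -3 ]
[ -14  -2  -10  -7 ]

rank(A) = 3

Row reduction:
R2 <- R2 - (1/2)*R1:  [  0   3  -2  -2 ]
R3 <- R3 - (1/4)*R1:  [   0  9/2   -5   -2 ]
R4 <- R4 - (7/4)*R1:  [   0  3/2   -3    0 ]
R3 <- R3 - (3/2)*R2:  [  0   0  -2   1 ]
R4 <- R4 - (1/2)*R2:  [  0   0  -2   1 ]
R4 <- R4 - (1)*R3:  [ 0  0  0  0 ]
Row echelon form:
[ -8  -2  -4  -4 ]
[  0   3  -2  -2 ]
[  0   0  -2   1 ]
[  0   0   0   0 ]
Nonzero rows / pivot columns: 3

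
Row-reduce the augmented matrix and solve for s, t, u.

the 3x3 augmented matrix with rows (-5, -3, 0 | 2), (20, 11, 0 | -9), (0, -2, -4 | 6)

(-1, 1, -2)

Forward elimination on [A|b]:
R2 <- R2 - (-4)*R1:  [  0  -1   0  -1 ]
R3 <- R3 - (2)*R2:  [  0   0  -4   8 ]
Row echelon form:
[ -5  -3   0  |   2 ]
[  0  -1   0  |  -1 ]
[  0   0  -4  |   8 ]
Back-substitution:
u = (8) / -4 = -2
t = (-1) / -1 = 1
s = (2 - (-3)*(1)) / -5 = -1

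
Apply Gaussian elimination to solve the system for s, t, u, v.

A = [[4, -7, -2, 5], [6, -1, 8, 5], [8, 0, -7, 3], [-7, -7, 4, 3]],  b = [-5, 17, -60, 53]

Forward elimination on [A|b]:
R2 <- R2 - (3/2)*R1:  [    0  19/2    11  -5/2  49/2 ]
R3 <- R3 - (2)*R1:  [   0   14   -3   -7  -50 ]
R4 <- R4 - (-7/4)*R1:  [     0  -77/4    1/2   47/4  177/4 ]
R3 <- R3 - (28/19)*R2:  [        0         0   -365/19    -63/19  -1636/19 ]
R4 <- R4 - (-77/38)*R2:  [       0        0   433/19   127/19  1784/19 ]
R4 <- R4 - (-433/365)*R3:  [         0          0          0   1004/365  -3012/365 ]
Row echelon form:
[ 4    -7       -2         5  |         -5 ]
[ 0  19/2       11      -5/2  |       49/2 ]
[ 0     0  -365/19    -63/19  |   -1636/19 ]
[ 0     0        0  1004/365  |  -3012/365 ]
Back-substitution:
v = (-3012/365) / (1004/365) = -3
u = (-1636/19 - (-63/19)*(-3)) / (-365/19) = 5
t = (49/2 - (11)*(5) - (-5/2)*(-3)) / (19/2) = -4
s = (-5 - (-7)*(-4) - (-2)*(5) - (5)*(-3)) / 4 = -2

(-2, -4, 5, -3)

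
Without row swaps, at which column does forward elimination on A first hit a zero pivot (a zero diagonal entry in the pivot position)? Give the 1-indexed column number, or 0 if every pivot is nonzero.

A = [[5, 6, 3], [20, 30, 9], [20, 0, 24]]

first zero-pivot column = 3

Naive forward elimination:
R2 <- R2 - (4)*R1:  [  0   6  -3 ]
R3 <- R3 - (4)*R1:  [   0  -24   12 ]
R3 <- R3 - (-4)*R2:  [ 0  0  0 ]
Matrix at this point:
[ 5  6   3 ]
[ 0  6  -3 ]
[ 0  0   0 ]
Pivot entry (3,3) in the last row is zero and there are no rows below to swap with -> zero pivot in column 3 (A is singular).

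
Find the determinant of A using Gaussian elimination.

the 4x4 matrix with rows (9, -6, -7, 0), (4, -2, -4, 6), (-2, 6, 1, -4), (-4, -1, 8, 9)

det(A) = 1428

Forward elimination:
R2 <- R2 - (4/9)*R1:  [    0   2/3  -8/9     6 ]
R3 <- R3 - (-2/9)*R1:  [    0  14/3  -5/9    -4 ]
R4 <- R4 - (-4/9)*R1:  [     0  -11/3   44/9      9 ]
R3 <- R3 - (7)*R2:  [    0     0  17/3   -46 ]
R4 <- R4 - (-11/2)*R2:  [  0   0   0  42 ]
Upper-triangular form:
[ 9   -6    -7    0 ]
[ 0  2/3  -8/9    6 ]
[ 0    0  17/3  -46 ]
[ 0    0     0   42 ]
det(A) = (-1)^0 * (9) * (2/3) * (17/3) * (42) = 1428  (0 row swaps -> sign +1)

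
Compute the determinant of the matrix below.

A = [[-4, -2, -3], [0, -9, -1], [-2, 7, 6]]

det(A) = 238

Forward elimination:
R3 <- R3 - (1/2)*R1:  [    0     8  15/2 ]
R3 <- R3 - (-8/9)*R2:  [      0       0  119/18 ]
Upper-triangular form:
[ -4  -2      -3 ]
[  0  -9      -1 ]
[  0   0  119/18 ]
det(A) = (-1)^0 * (-4) * (-9) * (119/18) = 238  (0 row swaps -> sign +1)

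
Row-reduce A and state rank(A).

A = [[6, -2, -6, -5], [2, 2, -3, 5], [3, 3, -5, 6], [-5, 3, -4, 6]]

Row reduction:
R2 <- R2 - (1/3)*R1:  [    0   8/3    -1  20/3 ]
R3 <- R3 - (1/2)*R1:  [    0     4    -2  17/2 ]
R4 <- R4 - (-5/6)*R1:  [    0   4/3    -9  11/6 ]
R3 <- R3 - (3/2)*R2:  [    0     0  -1/2  -3/2 ]
R4 <- R4 - (1/2)*R2:  [     0      0  -17/2   -3/2 ]
R4 <- R4 - (17)*R3:  [  0   0   0  24 ]
Row echelon form:
[ 6   -2    -6    -5 ]
[ 0  8/3    -1  20/3 ]
[ 0    0  -1/2  -3/2 ]
[ 0    0     0    24 ]
Nonzero rows / pivot columns: 4

rank(A) = 4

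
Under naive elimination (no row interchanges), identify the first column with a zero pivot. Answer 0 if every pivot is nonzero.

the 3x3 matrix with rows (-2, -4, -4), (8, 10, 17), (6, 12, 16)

first zero-pivot column = 0

Naive forward elimination:
R2 <- R2 - (-4)*R1:  [  0  -6   1 ]
R3 <- R3 - (-3)*R1:  [ 0  0  4 ]
All pivots nonzero; naive elimination completes without hitting a zero pivot.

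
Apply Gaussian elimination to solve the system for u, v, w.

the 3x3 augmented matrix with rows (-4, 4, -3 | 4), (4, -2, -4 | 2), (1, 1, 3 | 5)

(2, 3, 0)

Forward elimination on [A|b]:
R2 <- R2 - (-1)*R1:  [  0   2  -7   6 ]
R3 <- R3 - (-1/4)*R1:  [   0    2  9/4    6 ]
R3 <- R3 - (1)*R2:  [    0     0  37/4     0 ]
Row echelon form:
[ -4  4    -3  |  4 ]
[  0  2    -7  |  6 ]
[  0  0  37/4  |  0 ]
Back-substitution:
w = (0) / (37/4) = 0
v = (6 - (-7)*(0)) / 2 = 3
u = (4 - (4)*(3) - (-3)*(0)) / -4 = 2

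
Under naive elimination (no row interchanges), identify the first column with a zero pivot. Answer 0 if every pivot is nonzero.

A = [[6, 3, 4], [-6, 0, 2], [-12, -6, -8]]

Naive forward elimination:
R2 <- R2 - (-1)*R1:  [ 0  3  6 ]
R3 <- R3 - (-2)*R1:  [ 0  0  0 ]
Matrix at this point:
[ 6  3  4 ]
[ 0  3  6 ]
[ 0  0  0 ]
Pivot entry (3,3) in the last row is zero and there are no rows below to swap with -> zero pivot in column 3 (A is singular).

first zero-pivot column = 3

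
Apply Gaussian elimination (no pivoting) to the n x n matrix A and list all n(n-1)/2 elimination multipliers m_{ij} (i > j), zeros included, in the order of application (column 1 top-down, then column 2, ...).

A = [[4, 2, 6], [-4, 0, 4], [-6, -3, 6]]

multipliers: -1, -3/2, 0

Forward elimination:
R2 <- R2 - (-1)*R1:  [  0   2  10 ]
R3 <- R3 - (-3/2)*R1:  [  0   0  15 ]
R3: entry in column 2 is already 0 -> m_{32} = 0 (no row operation needed)
Multipliers (in order of application): m_{21} = -1, m_{31} = -3/2, m_{32} = 0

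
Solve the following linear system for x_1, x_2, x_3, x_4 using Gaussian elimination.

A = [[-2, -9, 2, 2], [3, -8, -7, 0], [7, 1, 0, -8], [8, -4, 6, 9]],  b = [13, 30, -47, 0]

Forward elimination on [A|b]:
R2 <- R2 - (-3/2)*R1:  [     0  -43/2     -4      3   99/2 ]
R3 <- R3 - (-7/2)*R1:  [     0  -61/2      7     -1   -3/2 ]
R4 <- R4 - (-4)*R1:  [   0  -40   14   17   52 ]
R3 <- R3 - (61/43)*R2:  [        0         0    545/43   -226/43  -3084/43 ]
R4 <- R4 - (80/43)*R2:  [        0         0    922/43    491/43  -1724/43 ]
R4 <- R4 - (922/545)*R3:  [         0          0          0  11069/545  44276/545 ]
Row echelon form:
[ -2     -9       2          2  |         13 ]
[  0  -43/2      -4          3  |       99/2 ]
[  0      0  545/43    -226/43  |   -3084/43 ]
[  0      0       0  11069/545  |  44276/545 ]
Back-substitution:
x_4 = (44276/545) / (11069/545) = 4
x_3 = (-3084/43 - (-226/43)*(4)) / (545/43) = -4
x_2 = (99/2 - (-4)*(-4) - (3)*(4)) / (-43/2) = -1
x_1 = (13 - (-9)*(-1) - (2)*(-4) - (2)*(4)) / -2 = -2

(-2, -1, -4, 4)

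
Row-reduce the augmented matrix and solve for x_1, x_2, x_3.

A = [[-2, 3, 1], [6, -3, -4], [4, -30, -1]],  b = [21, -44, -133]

Forward elimination on [A|b]:
R2 <- R2 - (-3)*R1:  [  0   6  -1  19 ]
R3 <- R3 - (-2)*R1:  [   0  -24    1  -91 ]
R3 <- R3 - (-4)*R2:  [   0    0   -3  -15 ]
Row echelon form:
[ -2  3   1  |   21 ]
[  0  6  -1  |   19 ]
[  0  0  -3  |  -15 ]
Back-substitution:
x_3 = (-15) / -3 = 5
x_2 = (19 - (-1)*(5)) / 6 = 4
x_1 = (21 - (3)*(4) - (1)*(5)) / -2 = -2

(-2, 4, 5)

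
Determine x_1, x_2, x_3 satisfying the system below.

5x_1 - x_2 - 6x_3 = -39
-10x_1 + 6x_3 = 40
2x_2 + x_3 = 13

(-1, 4, 5)

Forward elimination on [A|b]:
R2 <- R2 - (-2)*R1:  [   0   -2   -6  -38 ]
R3 <- R3 - (-1)*R2:  [   0    0   -5  -25 ]
Row echelon form:
[ 5  -1  -6  |  -39 ]
[ 0  -2  -6  |  -38 ]
[ 0   0  -5  |  -25 ]
Back-substitution:
x_3 = (-25) / -5 = 5
x_2 = (-38 - (-6)*(5)) / -2 = 4
x_1 = (-39 - (-1)*(4) - (-6)*(5)) / 5 = -1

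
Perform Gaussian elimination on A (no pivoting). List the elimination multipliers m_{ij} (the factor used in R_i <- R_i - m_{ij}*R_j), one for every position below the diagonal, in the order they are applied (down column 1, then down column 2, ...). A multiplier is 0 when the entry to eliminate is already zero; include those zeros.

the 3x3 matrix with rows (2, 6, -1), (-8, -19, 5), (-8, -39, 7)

multipliers: -4, -4, -3

Forward elimination:
R2 <- R2 - (-4)*R1:  [ 0  5  1 ]
R3 <- R3 - (-4)*R1:  [   0  -15    3 ]
R3 <- R3 - (-3)*R2:  [ 0  0  6 ]
Multipliers (in order of application): m_{21} = -4, m_{31} = -4, m_{32} = -3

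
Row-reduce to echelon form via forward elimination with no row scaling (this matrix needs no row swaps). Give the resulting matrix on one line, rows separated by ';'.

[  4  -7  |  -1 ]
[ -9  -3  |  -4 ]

REF = [4 -7 -1; 0 -75/4 -25/4]

Forward elimination:
R2 <- R2 - (-9/4)*R1:  [     0  -75/4  -25/4 ]
Row echelon form:
[ 4     -7  |     -1 ]
[ 0  -75/4  |  -25/4 ]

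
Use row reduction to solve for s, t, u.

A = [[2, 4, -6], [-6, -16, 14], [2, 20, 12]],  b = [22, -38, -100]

Forward elimination on [A|b]:
R2 <- R2 - (-3)*R1:  [  0  -4  -4  28 ]
R3 <- R3 - (1)*R1:  [    0    16    18  -122 ]
R3 <- R3 - (-4)*R2:  [   0    0    2  -10 ]
Row echelon form:
[ 2   4  -6  |   22 ]
[ 0  -4  -4  |   28 ]
[ 0   0   2  |  -10 ]
Back-substitution:
u = (-10) / 2 = -5
t = (28 - (-4)*(-5)) / -4 = -2
s = (22 - (4)*(-2) - (-6)*(-5)) / 2 = 0

(0, -2, -5)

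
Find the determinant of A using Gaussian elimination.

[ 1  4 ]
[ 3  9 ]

det(A) = -3

Forward elimination:
R2 <- R2 - (3)*R1:  [  0  -3 ]
Upper-triangular form:
[ 1   4 ]
[ 0  -3 ]
det(A) = (-1)^0 * (1) * (-3) = -3  (0 row swaps -> sign +1)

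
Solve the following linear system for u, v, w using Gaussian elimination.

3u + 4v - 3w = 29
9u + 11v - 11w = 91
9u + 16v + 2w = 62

Forward elimination on [A|b]:
R2 <- R2 - (3)*R1:  [  0  -1  -2   4 ]
R3 <- R3 - (3)*R1:  [   0    4   11  -25 ]
R3 <- R3 - (-4)*R2:  [  0   0   3  -9 ]
Row echelon form:
[ 3   4  -3  |  29 ]
[ 0  -1  -2  |   4 ]
[ 0   0   3  |  -9 ]
Back-substitution:
w = (-9) / 3 = -3
v = (4 - (-2)*(-3)) / -1 = 2
u = (29 - (4)*(2) - (-3)*(-3)) / 3 = 4

(4, 2, -3)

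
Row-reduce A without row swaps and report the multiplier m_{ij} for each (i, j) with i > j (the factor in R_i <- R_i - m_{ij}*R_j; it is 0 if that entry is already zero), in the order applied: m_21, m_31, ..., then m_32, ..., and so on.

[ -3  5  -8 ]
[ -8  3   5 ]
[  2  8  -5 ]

multipliers: 8/3, -2/3, -34/31

Forward elimination:
R2 <- R2 - (8/3)*R1:  [     0  -31/3   79/3 ]
R3 <- R3 - (-2/3)*R1:  [     0   34/3  -31/3 ]
R3 <- R3 - (-34/31)*R2:  [      0       0  575/31 ]
Multipliers (in order of application): m_{21} = 8/3, m_{31} = -2/3, m_{32} = -34/31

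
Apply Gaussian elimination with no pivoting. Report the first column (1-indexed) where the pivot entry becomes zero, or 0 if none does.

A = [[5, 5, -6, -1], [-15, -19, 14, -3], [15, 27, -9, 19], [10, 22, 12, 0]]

first zero-pivot column = 4

Naive forward elimination:
R2 <- R2 - (-3)*R1:  [  0  -4  -4  -6 ]
R3 <- R3 - (3)*R1:  [  0  12   9  22 ]
R4 <- R4 - (2)*R1:  [  0  12  24   2 ]
R3 <- R3 - (-3)*R2:  [  0   0  -3   4 ]
R4 <- R4 - (-3)*R2:  [   0    0   12  -16 ]
R4 <- R4 - (-4)*R3:  [ 0  0  0  0 ]
Matrix at this point:
[ 5   5  -6  -1 ]
[ 0  -4  -4  -6 ]
[ 0   0  -3   4 ]
[ 0   0   0   0 ]
Pivot entry (4,4) in the last row is zero and there are no rows below to swap with -> zero pivot in column 4 (A is singular).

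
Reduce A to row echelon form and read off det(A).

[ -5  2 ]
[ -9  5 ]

Forward elimination:
R2 <- R2 - (9/5)*R1:  [   0  7/5 ]
Upper-triangular form:
[ -5    2 ]
[  0  7/5 ]
det(A) = (-1)^0 * (-5) * (7/5) = -7  (0 row swaps -> sign +1)

det(A) = -7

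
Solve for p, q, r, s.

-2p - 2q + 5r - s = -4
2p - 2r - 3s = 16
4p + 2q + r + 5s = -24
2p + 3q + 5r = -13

Forward elimination on [A|b]:
R2 <- R2 - (-1)*R1:  [  0  -2   3  -4  12 ]
R3 <- R3 - (-2)*R1:  [   0   -2   11    3  -32 ]
R4 <- R4 - (-1)*R1:  [   0    1   10   -1  -17 ]
R3 <- R3 - (1)*R2:  [   0    0    8    7  -44 ]
R4 <- R4 - (-1/2)*R2:  [    0     0  23/2    -3   -11 ]
R4 <- R4 - (23/16)*R3:  [       0        0        0  -209/16    209/4 ]
Row echelon form:
[ -2  -2  5       -1  |     -4 ]
[  0  -2  3       -4  |     12 ]
[  0   0  8        7  |    -44 ]
[  0   0  0  -209/16  |  209/4 ]
Back-substitution:
s = (209/4) / (-209/16) = -4
r = (-44 - (7)*(-4)) / 8 = -2
q = (12 - (3)*(-2) - (-4)*(-4)) / -2 = -1
p = (-4 - (-2)*(-1) - (5)*(-2) - (-1)*(-4)) / -2 = 0

(0, -1, -2, -4)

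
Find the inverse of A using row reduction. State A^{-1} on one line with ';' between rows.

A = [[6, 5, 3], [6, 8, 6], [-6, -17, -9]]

inverse = [5/18 -1/18 1/18; 1/6 -1/3 -1/6; -1/2 2/3 1/6]

Gauss-Jordan on [A | I]:
R1 <- (1/6)*R1:  [   1  5/6  1/2  |  1/6    0    0 ]
R2 <- R2 - (6)*R1:  [  0   3   3  |  -1   1   0 ]
R3 <- R3 - (-6)*R1:  [   0  -12   -6  |    1    0    1 ]
R2 <- (1/3)*R2:  [    0     1     1  |  -1/3   1/3     0 ]
R1 <- R1 - (5/6)*R2:  [     1      0   -1/3  |    4/9  -5/18      0 ]
R3 <- R3 - (-12)*R2:  [  0   0   6  |  -3   4   1 ]
R3 <- (1/6)*R3:  [    0     0     1  |  -1/2   2/3   1/6 ]
R1 <- R1 - (-1/3)*R3:  [     1      0      0  |   5/18  -1/18   1/18 ]
R2 <- R2 - (1)*R3:  [    0     1     0  |   1/6  -1/3  -1/6 ]
Right block of [I | A^{-1}] is the inverse:
[ 5/18  -1/18  1/18 ]
[  1/6   -1/3  -1/6 ]
[ -1/2    2/3   1/6 ]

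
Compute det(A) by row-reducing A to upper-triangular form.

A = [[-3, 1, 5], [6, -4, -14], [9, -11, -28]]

Forward elimination:
R2 <- R2 - (-2)*R1:  [  0  -2  -4 ]
R3 <- R3 - (-3)*R1:  [   0   -8  -13 ]
R3 <- R3 - (4)*R2:  [ 0  0  3 ]
Upper-triangular form:
[ -3   1   5 ]
[  0  -2  -4 ]
[  0   0   3 ]
det(A) = (-1)^0 * (-3) * (-2) * (3) = 18  (0 row swaps -> sign +1)

det(A) = 18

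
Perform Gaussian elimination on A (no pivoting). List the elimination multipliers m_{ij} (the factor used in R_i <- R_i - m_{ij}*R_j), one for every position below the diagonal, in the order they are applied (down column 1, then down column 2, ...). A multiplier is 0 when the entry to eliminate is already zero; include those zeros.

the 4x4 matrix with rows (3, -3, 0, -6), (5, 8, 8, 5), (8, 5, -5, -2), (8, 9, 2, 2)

Forward elimination:
R2 <- R2 - (5/3)*R1:  [  0  13   8  15 ]
R3 <- R3 - (8/3)*R1:  [  0  13  -5  14 ]
R4 <- R4 - (8/3)*R1:  [  0  17   2  18 ]
R3 <- R3 - (1)*R2:  [   0    0  -13   -1 ]
R4 <- R4 - (17/13)*R2:  [       0        0  -110/13   -21/13 ]
R4 <- R4 - (110/169)*R3:  [        0         0         0  -163/169 ]
Multipliers (in order of application): m_{21} = 5/3, m_{31} = 8/3, m_{41} = 8/3, m_{32} = 1, m_{42} = 17/13, m_{43} = 110/169

multipliers: 5/3, 8/3, 8/3, 1, 17/13, 110/169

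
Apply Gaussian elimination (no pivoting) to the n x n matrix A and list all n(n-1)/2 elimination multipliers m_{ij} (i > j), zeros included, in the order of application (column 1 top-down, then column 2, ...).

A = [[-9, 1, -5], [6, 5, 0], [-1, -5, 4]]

Forward elimination:
R2 <- R2 - (-2/3)*R1:  [     0   17/3  -10/3 ]
R3 <- R3 - (1/9)*R1:  [     0  -46/9   41/9 ]
R3 <- R3 - (-46/51)*R2:  [     0      0  79/51 ]
Multipliers (in order of application): m_{21} = -2/3, m_{31} = 1/9, m_{32} = -46/51

multipliers: -2/3, 1/9, -46/51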